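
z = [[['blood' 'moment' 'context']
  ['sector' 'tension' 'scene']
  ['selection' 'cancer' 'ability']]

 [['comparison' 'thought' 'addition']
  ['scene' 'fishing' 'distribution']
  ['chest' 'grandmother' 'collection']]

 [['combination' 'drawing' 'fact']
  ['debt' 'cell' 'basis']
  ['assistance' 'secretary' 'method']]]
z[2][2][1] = 'secretary'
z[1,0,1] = 'thought'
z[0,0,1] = 'moment'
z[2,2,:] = ['assistance', 'secretary', 'method']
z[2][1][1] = 'cell'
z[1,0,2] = 'addition'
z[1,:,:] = [['comparison', 'thought', 'addition'], ['scene', 'fishing', 'distribution'], ['chest', 'grandmother', 'collection']]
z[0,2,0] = 'selection'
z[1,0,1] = 'thought'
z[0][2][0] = 'selection'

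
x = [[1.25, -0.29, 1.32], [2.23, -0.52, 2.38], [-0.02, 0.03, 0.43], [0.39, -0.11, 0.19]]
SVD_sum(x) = [[1.24, -0.29, 1.33],[2.23, -0.52, 2.38],[0.20, -0.05, 0.21],[0.28, -0.07, 0.3]] + [[0.01, -0.00, -0.01], [0.00, -0.0, -0.0], [-0.22, 0.08, 0.22], [0.11, -0.04, -0.11]] + [[0.00, 0.00, -0.0], [-0.00, -0.00, 0.00], [-0.00, -0.0, 0.00], [-0.0, -0.00, 0.0]]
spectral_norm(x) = 3.82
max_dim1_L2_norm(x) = 3.3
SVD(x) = [[-0.48,0.03,0.35], [-0.87,0.01,-0.05], [-0.08,-0.89,-0.41], [-0.11,0.45,-0.84]] @ diag([3.8152367920740358, 0.35655819909097786, 0.005871206487161463]) @ [[-0.67, 0.16, -0.72], [0.68, -0.25, -0.69], [0.29, 0.96, -0.06]]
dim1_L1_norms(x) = [2.86, 5.13, 0.48, 0.69]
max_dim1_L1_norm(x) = 5.13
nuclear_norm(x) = 4.18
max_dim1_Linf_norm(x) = 2.38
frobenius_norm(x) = 3.83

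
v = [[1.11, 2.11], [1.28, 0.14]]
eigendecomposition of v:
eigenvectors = [[0.86, -0.69],[0.50, 0.72]]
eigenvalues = [2.34, -1.09]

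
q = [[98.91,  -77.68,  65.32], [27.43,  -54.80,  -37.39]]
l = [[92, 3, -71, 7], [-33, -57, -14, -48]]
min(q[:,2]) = -37.39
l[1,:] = [-33, -57, -14, -48]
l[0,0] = 92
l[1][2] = -14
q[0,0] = 98.91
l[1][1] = -57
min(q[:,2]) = -37.39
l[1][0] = -33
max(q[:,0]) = 98.91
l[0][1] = 3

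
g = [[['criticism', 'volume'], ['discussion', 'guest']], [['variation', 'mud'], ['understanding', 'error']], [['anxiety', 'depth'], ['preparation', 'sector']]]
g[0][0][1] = 'volume'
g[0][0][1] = 'volume'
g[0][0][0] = 'criticism'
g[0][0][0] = 'criticism'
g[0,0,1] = 'volume'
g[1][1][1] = 'error'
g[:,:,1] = [['volume', 'guest'], ['mud', 'error'], ['depth', 'sector']]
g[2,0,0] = 'anxiety'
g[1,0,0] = 'variation'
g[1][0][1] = 'mud'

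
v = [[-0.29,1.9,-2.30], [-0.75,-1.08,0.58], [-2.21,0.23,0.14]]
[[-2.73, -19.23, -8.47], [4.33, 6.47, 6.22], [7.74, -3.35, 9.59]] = v @[[-3.58, 1.33, -4.23], [-1.15, -4.52, -1.00], [0.69, 4.46, 3.39]]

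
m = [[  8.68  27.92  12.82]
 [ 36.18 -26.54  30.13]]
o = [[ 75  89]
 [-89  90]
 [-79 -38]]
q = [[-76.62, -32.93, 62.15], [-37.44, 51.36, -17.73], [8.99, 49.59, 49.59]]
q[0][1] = -32.93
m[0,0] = 8.68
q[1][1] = 51.36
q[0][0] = -76.62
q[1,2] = -17.73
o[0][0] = 75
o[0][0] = 75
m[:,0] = [8.68, 36.18]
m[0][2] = 12.82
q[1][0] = -37.44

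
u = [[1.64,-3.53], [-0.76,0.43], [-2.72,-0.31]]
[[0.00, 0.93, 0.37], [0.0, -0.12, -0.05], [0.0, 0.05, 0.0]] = u@[[-0.0, 0.01, 0.01], [0.0, -0.26, -0.1]]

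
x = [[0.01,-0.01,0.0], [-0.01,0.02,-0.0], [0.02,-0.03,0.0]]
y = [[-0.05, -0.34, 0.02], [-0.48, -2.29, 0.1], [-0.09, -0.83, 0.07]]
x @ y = [[0.00,0.02,-0.00], [-0.01,-0.04,0.00], [0.01,0.06,-0.00]]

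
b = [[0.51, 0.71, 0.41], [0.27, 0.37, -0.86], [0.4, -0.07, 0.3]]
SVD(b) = [[0.88, -0.34, 0.33], [-0.28, -0.94, -0.21], [0.38, 0.1, -0.92]] @ diag([1.0175761539226713, 0.9924329161907218, 0.34090420623559875]) @ [[0.52, 0.49, 0.70], [-0.39, -0.6, 0.7], [-0.76, 0.64, 0.12]]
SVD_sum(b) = [[0.46, 0.44, 0.63],[-0.15, -0.14, -0.2],[0.2, 0.19, 0.27]] + [[0.13, 0.2, -0.24], [0.36, 0.56, -0.65], [-0.04, -0.06, 0.07]] + [[-0.08,0.07,0.01], [0.06,-0.05,-0.01], [0.24,-0.2,-0.04]]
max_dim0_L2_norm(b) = 1.0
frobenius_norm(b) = 1.46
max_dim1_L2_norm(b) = 0.97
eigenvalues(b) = [(-0.45+0j), (0.81+0.32j), (0.81-0.32j)]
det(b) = -0.34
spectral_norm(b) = 1.02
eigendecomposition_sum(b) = [[(-0.15-0j), (0.15-0j), (0.25-0j)], [0.14+0.00j, -0.15+0.00j, -0.25+0.00j], [0.09+0.00j, -0.09+0.00j, (-0.16+0j)]] + [[0.33-0.03j, 0.28-0.32j, 0.08+0.46j], [0.06+0.22j, (0.26+0.15j), (-0.31+0.12j)], [(0.15-0.15j), 0.01-0.27j, (0.23+0.2j)]] + [[0.33+0.03j, 0.28+0.32j, 0.08-0.46j], [(0.06-0.22j), 0.26-0.15j, -0.31-0.12j], [0.15+0.15j, (0.01+0.27j), (0.23-0.2j)]]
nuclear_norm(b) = 2.35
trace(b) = 1.18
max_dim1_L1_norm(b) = 1.63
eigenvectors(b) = [[(-0.65+0j), (0.72+0j), 0.72-0.00j], [0.64+0.00j, (0.1+0.5j), 0.10-0.50j], [0.41+0.00j, 0.36-0.30j, 0.36+0.30j]]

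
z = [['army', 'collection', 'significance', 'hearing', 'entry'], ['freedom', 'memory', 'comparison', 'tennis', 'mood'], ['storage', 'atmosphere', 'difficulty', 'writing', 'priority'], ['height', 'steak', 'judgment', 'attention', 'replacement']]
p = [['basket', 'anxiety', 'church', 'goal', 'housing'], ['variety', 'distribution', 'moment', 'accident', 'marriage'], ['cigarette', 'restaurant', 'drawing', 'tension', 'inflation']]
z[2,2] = 'difficulty'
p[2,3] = 'tension'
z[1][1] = 'memory'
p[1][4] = 'marriage'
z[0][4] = 'entry'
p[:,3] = ['goal', 'accident', 'tension']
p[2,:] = ['cigarette', 'restaurant', 'drawing', 'tension', 'inflation']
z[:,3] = ['hearing', 'tennis', 'writing', 'attention']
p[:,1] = ['anxiety', 'distribution', 'restaurant']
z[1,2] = 'comparison'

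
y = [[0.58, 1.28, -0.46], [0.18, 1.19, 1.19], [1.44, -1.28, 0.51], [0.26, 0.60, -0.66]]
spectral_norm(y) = 2.30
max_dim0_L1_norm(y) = 4.35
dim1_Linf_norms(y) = [1.28, 1.19, 1.44, 0.66]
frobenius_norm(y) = 3.14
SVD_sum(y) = [[-0.3, 1.07, -0.13], [-0.26, 0.9, -0.11], [0.46, -1.6, 0.2], [-0.16, 0.55, -0.07]] + [[0.29,0.12,0.29], [0.85,0.35,0.87], [0.65,0.27,0.66], [-0.08,-0.03,-0.08]] + [[0.6, 0.09, -0.62], [-0.41, -0.06, 0.43], [0.34, 0.05, -0.35], [0.49, 0.08, -0.51]]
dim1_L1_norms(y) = [2.32, 2.56, 3.23, 1.52]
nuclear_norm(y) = 5.32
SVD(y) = [[-0.49, -0.26, -0.64],[-0.41, -0.77, 0.44],[0.73, -0.58, -0.36],[-0.25, 0.07, -0.52]] @ diag([2.2997851571170154, 1.6528067343188932, 1.3658397161066795]) @ [[0.27, -0.95, 0.12],  [-0.67, -0.28, -0.69],  [-0.69, -0.11, 0.72]]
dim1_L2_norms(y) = [1.48, 1.69, 1.99, 0.93]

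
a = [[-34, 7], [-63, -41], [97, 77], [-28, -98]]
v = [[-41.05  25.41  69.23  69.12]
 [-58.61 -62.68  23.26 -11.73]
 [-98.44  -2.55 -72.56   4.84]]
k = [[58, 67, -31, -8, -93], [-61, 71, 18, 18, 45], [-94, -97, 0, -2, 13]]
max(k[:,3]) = 18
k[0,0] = 58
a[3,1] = -98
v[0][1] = 25.41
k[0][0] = 58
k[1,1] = 71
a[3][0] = -28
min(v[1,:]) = -62.68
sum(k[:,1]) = 41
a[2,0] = 97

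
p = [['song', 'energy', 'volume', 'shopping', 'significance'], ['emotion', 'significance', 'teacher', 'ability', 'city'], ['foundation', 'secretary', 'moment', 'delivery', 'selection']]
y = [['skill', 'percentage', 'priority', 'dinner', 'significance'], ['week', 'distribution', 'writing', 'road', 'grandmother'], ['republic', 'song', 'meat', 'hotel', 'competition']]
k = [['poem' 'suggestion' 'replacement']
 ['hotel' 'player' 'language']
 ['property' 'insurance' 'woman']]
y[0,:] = ['skill', 'percentage', 'priority', 'dinner', 'significance']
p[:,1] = ['energy', 'significance', 'secretary']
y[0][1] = 'percentage'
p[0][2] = 'volume'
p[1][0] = 'emotion'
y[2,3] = 'hotel'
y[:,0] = ['skill', 'week', 'republic']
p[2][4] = 'selection'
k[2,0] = 'property'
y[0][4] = 'significance'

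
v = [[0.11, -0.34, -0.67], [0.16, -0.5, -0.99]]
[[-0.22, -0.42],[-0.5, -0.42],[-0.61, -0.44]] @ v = [[-0.09, 0.28, 0.56],[-0.12, 0.38, 0.75],[-0.14, 0.43, 0.84]]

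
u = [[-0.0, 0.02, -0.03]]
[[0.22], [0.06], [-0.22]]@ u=[[0.0, 0.0, -0.01], [0.00, 0.00, -0.00], [0.00, -0.00, 0.01]]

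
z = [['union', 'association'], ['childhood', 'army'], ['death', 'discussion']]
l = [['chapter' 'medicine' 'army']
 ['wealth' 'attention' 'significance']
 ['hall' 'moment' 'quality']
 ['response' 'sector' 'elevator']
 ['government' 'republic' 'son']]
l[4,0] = 'government'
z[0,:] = ['union', 'association']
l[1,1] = 'attention'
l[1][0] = 'wealth'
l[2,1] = 'moment'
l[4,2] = 'son'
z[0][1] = 'association'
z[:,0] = ['union', 'childhood', 'death']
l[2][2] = 'quality'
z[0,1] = 'association'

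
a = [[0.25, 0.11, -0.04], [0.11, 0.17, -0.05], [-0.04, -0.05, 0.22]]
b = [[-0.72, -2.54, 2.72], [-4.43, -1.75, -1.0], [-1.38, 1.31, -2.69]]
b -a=[[-0.97, -2.65, 2.76], [-4.54, -1.92, -0.95], [-1.34, 1.36, -2.91]]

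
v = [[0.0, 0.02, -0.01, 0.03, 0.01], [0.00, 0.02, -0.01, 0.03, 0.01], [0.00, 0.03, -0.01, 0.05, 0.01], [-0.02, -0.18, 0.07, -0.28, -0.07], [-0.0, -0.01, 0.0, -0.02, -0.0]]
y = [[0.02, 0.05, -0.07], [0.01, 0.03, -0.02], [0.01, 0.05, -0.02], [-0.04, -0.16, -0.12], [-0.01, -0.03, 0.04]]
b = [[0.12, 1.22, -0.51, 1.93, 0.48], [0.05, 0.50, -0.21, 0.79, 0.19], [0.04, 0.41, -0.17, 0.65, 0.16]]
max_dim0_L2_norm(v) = 0.29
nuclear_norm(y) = 0.33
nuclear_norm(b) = 2.71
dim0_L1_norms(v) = [0.02, 0.26, 0.1, 0.41, 0.1]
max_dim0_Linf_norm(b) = 1.93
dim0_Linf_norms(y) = [0.04, 0.16, 0.12]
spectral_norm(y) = 0.21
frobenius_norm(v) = 0.36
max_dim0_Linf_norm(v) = 0.28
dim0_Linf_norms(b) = [0.12, 1.22, 0.51, 1.93, 0.48]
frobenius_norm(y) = 0.24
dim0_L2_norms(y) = [0.05, 0.18, 0.15]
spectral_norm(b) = 2.71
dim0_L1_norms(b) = [0.21, 2.13, 0.89, 3.37, 0.83]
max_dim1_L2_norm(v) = 0.35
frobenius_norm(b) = 2.71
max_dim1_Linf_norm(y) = 0.16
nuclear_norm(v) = 0.37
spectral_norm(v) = 0.36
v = y @ b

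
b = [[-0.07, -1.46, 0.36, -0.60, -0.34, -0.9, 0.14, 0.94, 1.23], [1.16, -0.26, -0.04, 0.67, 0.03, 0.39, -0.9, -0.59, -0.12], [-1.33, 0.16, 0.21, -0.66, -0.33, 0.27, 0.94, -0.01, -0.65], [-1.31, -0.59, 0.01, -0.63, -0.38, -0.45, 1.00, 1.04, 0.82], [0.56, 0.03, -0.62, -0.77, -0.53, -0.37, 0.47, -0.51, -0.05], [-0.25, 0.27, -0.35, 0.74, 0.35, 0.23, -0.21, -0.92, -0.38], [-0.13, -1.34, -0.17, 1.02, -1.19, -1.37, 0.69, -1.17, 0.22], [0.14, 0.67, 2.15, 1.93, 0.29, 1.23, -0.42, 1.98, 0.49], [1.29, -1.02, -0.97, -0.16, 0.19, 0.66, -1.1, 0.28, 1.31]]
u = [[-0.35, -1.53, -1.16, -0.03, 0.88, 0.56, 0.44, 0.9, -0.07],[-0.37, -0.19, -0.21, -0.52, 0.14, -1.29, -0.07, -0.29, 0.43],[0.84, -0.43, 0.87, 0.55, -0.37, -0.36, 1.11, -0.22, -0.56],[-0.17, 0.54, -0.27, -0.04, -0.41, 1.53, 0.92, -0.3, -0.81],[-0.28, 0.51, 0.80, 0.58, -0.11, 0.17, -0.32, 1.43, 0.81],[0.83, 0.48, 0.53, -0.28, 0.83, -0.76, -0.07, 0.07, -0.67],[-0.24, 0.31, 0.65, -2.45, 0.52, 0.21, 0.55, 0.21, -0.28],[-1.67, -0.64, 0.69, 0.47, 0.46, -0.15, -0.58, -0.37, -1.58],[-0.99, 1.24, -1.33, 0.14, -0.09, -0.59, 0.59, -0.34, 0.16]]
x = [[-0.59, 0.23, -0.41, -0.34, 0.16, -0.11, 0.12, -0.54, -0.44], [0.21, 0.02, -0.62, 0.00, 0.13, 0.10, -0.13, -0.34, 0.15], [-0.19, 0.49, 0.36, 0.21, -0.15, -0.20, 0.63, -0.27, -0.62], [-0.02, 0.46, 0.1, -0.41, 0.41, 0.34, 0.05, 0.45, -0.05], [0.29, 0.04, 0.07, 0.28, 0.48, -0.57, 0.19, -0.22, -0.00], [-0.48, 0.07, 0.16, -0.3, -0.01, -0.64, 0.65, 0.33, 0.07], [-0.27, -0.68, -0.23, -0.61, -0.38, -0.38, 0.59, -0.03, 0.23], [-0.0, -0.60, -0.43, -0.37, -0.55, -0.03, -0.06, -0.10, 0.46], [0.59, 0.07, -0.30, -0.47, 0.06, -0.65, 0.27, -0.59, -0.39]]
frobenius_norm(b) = 7.26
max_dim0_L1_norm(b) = 7.44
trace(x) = -0.68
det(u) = -0.51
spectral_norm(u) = 2.87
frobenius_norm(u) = 6.59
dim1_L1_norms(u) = [5.92, 3.51, 5.31, 4.99, 5.01, 4.52, 5.42, 6.61, 5.47]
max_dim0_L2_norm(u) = 2.69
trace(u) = -0.24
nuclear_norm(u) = 18.01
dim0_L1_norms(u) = [5.74, 5.87, 6.51, 5.06, 3.81, 5.62, 4.65, 4.13, 5.37]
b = u @ x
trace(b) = 2.93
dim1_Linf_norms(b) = [1.46, 1.16, 1.33, 1.31, 0.77, 0.92, 1.37, 2.15, 1.31]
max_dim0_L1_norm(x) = 3.02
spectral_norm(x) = 1.80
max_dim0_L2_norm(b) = 2.96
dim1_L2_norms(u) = [2.43, 1.56, 1.95, 2.12, 2.04, 1.73, 2.71, 2.66, 2.27]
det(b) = -0.01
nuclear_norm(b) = 16.82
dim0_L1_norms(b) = [6.24, 5.8, 4.88, 7.18, 3.63, 5.87, 5.87, 7.44, 5.27]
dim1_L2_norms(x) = [1.11, 0.78, 1.17, 0.94, 0.9, 1.14, 1.28, 1.1, 1.29]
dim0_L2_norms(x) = [1.08, 1.16, 1.02, 1.11, 0.96, 1.22, 1.15, 1.09, 1.01]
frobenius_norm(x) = 3.27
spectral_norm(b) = 4.29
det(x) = -0.02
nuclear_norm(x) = 8.25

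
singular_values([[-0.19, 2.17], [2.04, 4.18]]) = [5.03, 1.04]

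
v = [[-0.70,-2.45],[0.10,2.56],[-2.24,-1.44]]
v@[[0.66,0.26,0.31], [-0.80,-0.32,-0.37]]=[[1.5, 0.60, 0.69], [-1.98, -0.79, -0.92], [-0.33, -0.12, -0.16]]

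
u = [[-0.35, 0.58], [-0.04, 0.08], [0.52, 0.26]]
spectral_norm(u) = 0.69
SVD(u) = [[-0.97, -0.22],[-0.13, -0.04],[0.22, -0.97]] @ diag([0.6883993765335851, 0.5753314682756119]) @ [[0.67, -0.75],[-0.75, -0.67]]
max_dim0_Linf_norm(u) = 0.58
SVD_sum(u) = [[-0.44, 0.5], [-0.06, 0.06], [0.1, -0.11]] + [[0.09, 0.08],[0.02, 0.02],[0.42, 0.37]]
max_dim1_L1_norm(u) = 0.93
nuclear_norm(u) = 1.26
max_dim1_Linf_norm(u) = 0.58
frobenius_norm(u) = 0.90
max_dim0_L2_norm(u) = 0.64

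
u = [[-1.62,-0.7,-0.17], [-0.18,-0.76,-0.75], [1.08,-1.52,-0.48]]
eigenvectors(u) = [[(0.1+0j), (0.71+0j), (0.71-0j)], [-0.51+0.00j, (0.14-0.36j), 0.14+0.36j], [0.86+0.00j, (-0.23-0.55j), (-0.23+0.55j)]]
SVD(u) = [[-0.21, -0.91, 0.35], [0.32, -0.41, -0.85], [0.92, -0.07, 0.38]] @ diag([2.0761396001995474, 1.8769497710242296, 0.43555013205755666]) @ [[0.62, -0.72, -0.31], [0.79, 0.56, 0.26], [-0.01, -0.41, 0.91]]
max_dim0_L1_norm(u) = 2.98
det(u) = 1.70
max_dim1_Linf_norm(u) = 1.62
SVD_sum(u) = [[-0.27,0.32,0.14], [0.41,-0.48,-0.21], [1.18,-1.38,-0.60]] + [[-1.34, -0.96, -0.45], [-0.60, -0.43, -0.20], [-0.10, -0.07, -0.03]] + [[-0.0,-0.06,0.14],[0.01,0.15,-0.34],[-0.0,-0.07,0.15]]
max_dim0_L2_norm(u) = 1.96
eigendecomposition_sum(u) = [[0.02+0.00j, -0.05-0.00j, 0.03+0.00j], [(-0.1-0j), (0.25+0j), (-0.16+0j)], [(0.17+0j), -0.42-0.00j, (0.28+0j)]] + [[(-0.82+0.24j), -0.33-0.85j, (-0.1-0.53j)], [(-0.04+0.47j), -0.50+0.00j, (-0.29-0.05j)], [0.45+0.55j, (-0.55+0.53j), -0.38+0.25j]] + [[-0.82-0.24j, -0.33+0.85j, (-0.1+0.53j)], [(-0.04-0.47j), -0.50-0.00j, (-0.29+0.05j)], [(0.45-0.55j), (-0.55-0.53j), (-0.38-0.25j)]]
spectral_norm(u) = 2.08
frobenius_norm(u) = 2.83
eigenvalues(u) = [(0.54+0j), (-1.7+0.49j), (-1.7-0.49j)]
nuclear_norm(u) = 4.39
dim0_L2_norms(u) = [1.96, 1.84, 0.91]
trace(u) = -2.86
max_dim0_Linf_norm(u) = 1.62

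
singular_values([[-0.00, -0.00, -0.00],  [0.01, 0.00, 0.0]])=[0.01, 0.0]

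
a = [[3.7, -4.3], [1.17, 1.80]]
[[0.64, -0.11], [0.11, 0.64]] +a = [[4.34, -4.41],[1.28, 2.44]]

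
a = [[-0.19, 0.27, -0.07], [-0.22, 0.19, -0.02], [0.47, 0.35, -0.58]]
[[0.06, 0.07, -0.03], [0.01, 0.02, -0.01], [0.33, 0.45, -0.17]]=a@[[0.26, 0.36, -0.14],[0.36, 0.48, -0.19],[-0.14, -0.19, 0.07]]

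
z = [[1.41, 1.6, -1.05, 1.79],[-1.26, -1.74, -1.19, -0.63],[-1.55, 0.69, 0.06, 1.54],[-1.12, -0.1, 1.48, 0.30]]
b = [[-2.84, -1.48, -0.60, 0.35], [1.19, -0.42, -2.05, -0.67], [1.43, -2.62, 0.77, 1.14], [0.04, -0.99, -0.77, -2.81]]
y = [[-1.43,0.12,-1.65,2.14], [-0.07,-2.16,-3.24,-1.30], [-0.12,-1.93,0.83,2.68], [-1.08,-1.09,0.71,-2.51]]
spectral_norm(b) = 3.53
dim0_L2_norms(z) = [2.69, 2.46, 2.17, 2.46]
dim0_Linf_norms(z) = [1.55, 1.74, 1.48, 1.79]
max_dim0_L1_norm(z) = 5.34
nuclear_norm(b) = 11.86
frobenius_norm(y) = 6.85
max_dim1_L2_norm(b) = 3.29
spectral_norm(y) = 4.50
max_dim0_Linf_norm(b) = 2.84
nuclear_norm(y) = 12.94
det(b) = -66.65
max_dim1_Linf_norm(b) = 2.84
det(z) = 6.06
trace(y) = -5.27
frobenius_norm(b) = 6.10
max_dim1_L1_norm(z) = 5.85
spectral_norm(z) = 3.58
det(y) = -82.35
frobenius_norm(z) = 4.91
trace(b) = -5.30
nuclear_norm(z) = 8.59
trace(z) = 0.03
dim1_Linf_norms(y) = [2.14, 3.24, 2.68, 2.51]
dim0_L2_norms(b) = [3.4, 3.2, 2.4, 3.13]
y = b + z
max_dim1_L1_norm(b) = 5.96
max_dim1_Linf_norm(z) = 1.79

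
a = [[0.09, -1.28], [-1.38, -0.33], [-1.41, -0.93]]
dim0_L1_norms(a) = [2.88, 2.54]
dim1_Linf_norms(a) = [1.28, 1.38, 1.41]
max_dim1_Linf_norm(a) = 1.41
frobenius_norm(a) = 2.55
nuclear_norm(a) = 3.46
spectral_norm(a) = 2.24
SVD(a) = [[0.29, -0.91], [0.59, 0.42], [0.75, 0.02]] @ diag([2.2425642751351633, 1.2180744935706929]) @ [[-0.83,  -0.56], [-0.56,  0.83]]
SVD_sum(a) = [[-0.53, -0.37],[-1.09, -0.75],[-1.39, -0.95]] + [[0.62, -0.91],[-0.29, 0.42],[-0.02, 0.02]]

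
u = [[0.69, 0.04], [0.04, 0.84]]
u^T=[[0.69, 0.04], [0.04, 0.84]]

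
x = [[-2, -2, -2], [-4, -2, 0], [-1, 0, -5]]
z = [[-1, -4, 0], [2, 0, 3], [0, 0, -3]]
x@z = [[-2, 8, 0], [0, 16, -6], [1, 4, 15]]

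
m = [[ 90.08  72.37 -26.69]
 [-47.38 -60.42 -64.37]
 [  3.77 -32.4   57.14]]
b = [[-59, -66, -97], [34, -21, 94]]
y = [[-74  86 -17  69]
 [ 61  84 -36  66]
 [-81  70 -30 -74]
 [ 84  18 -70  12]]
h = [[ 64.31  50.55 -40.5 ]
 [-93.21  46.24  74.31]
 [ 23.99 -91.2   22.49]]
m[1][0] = -47.38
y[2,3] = -74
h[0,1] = 50.55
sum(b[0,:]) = -222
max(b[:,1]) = -21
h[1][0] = -93.21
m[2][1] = -32.4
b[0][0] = -59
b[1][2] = 94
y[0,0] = -74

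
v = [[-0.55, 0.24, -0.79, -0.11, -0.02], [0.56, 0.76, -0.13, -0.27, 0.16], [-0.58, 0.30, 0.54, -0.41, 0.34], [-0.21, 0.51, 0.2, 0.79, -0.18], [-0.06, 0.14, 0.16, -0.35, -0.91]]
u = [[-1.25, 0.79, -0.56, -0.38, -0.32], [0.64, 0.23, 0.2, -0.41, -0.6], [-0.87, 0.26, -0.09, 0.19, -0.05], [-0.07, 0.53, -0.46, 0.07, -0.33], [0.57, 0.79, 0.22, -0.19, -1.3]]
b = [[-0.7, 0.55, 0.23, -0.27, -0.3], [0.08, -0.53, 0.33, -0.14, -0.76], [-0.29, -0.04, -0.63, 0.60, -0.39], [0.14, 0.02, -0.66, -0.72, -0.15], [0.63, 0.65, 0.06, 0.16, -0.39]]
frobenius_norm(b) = 2.23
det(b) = -1.00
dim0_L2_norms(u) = [1.75, 1.28, 0.79, 0.62, 1.5]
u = b + v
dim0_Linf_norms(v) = [0.58, 0.76, 0.79, 0.79, 0.91]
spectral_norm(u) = 1.94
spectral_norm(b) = 1.01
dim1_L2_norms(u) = [1.66, 1.02, 0.93, 0.78, 1.65]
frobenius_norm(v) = 2.24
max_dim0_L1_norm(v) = 1.96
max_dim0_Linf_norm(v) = 0.91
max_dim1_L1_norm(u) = 3.3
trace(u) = -2.34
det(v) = 1.00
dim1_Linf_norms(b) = [0.7, 0.76, 0.63, 0.72, 0.65]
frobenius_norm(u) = 2.83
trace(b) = -2.97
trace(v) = 0.63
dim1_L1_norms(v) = [1.71, 1.88, 2.17, 1.89, 1.62]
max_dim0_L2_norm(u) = 1.75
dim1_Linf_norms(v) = [0.79, 0.76, 0.58, 0.79, 0.91]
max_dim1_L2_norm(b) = 1.0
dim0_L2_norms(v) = [1.0, 1.0, 1.0, 1.0, 1.0]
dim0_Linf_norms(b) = [0.7, 0.65, 0.66, 0.72, 0.76]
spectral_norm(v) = 1.00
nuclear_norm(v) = 5.00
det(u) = 0.00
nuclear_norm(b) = 5.00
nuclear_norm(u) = 4.83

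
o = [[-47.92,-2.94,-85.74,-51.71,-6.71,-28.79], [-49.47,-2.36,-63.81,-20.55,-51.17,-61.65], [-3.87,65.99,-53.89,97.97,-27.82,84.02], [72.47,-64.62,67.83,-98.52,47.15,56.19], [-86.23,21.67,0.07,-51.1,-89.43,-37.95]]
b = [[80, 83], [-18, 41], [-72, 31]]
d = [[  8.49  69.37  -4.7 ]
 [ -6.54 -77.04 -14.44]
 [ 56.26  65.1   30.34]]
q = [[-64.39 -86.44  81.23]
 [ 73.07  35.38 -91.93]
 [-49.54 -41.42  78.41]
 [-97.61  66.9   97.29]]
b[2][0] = -72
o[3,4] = 47.15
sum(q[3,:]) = 66.58000000000001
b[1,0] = -18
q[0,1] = -86.44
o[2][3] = 97.97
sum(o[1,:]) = -249.01000000000002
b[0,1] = 83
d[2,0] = 56.26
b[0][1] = 83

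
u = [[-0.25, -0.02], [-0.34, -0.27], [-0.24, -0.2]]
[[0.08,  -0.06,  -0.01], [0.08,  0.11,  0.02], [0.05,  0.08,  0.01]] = u @ [[-0.35, 0.32, 0.03], [0.16, -0.80, -0.11]]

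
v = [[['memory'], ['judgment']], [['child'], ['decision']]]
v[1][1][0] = 'decision'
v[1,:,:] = [['child'], ['decision']]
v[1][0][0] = 'child'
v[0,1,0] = 'judgment'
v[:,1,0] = ['judgment', 'decision']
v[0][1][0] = 'judgment'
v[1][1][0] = 'decision'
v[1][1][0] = 'decision'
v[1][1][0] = 'decision'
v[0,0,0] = 'memory'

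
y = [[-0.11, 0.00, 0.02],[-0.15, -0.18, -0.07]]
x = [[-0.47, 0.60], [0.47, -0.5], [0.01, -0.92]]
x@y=[[-0.04, -0.11, -0.05], [0.02, 0.09, 0.04], [0.14, 0.17, 0.06]]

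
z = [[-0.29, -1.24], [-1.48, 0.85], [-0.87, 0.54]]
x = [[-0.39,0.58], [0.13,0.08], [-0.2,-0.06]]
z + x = [[-0.68, -0.66], [-1.35, 0.93], [-1.07, 0.48]]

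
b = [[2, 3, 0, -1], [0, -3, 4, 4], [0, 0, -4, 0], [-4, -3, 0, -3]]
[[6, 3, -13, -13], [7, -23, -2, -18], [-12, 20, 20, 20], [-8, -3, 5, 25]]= b@[[-1, 0, -2, -4], [3, 1, -2, -2], [3, -5, -5, -5], [1, 0, 3, -1]]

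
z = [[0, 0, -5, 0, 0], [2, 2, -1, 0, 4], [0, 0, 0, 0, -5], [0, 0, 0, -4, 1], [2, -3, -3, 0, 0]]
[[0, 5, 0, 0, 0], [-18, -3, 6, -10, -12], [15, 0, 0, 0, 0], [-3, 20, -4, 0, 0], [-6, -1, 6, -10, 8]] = z @ [[-3, -2, 3, -5, -2], [0, 0, 0, 0, -4], [0, -1, 0, 0, 0], [0, -5, 1, 0, 0], [-3, 0, 0, 0, 0]]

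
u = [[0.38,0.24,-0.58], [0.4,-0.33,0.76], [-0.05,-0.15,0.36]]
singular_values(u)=[1.11, 0.55, 0.0]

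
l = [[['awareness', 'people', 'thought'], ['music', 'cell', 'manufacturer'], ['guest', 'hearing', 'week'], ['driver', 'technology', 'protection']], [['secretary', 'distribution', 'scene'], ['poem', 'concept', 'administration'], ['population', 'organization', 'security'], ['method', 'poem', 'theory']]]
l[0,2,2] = 'week'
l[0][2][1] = 'hearing'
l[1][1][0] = 'poem'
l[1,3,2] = 'theory'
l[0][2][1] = 'hearing'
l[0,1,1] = 'cell'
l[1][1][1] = 'concept'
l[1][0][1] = 'distribution'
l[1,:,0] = ['secretary', 'poem', 'population', 'method']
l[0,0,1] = 'people'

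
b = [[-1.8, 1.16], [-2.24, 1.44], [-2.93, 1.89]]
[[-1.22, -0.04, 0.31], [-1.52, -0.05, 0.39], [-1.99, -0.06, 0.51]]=b @ [[0.68,0.04,-0.18], [-0.0,0.03,-0.01]]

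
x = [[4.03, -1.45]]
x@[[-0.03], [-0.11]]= [[0.04]]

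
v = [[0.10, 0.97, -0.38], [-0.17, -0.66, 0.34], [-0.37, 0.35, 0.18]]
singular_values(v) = [1.31, 0.51, 0.0]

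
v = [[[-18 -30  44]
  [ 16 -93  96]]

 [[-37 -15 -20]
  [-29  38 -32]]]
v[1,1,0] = -29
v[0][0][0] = -18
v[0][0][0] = -18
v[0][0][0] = -18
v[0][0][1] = -30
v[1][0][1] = -15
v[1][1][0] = -29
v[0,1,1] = -93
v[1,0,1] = -15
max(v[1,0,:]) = -15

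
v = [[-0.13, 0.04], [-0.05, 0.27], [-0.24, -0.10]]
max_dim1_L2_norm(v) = 0.27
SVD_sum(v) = [[-0.01, -0.02], [0.1, 0.19], [-0.09, -0.18]] + [[-0.12,  0.06],  [-0.15,  0.08],  [-0.15,  0.08]]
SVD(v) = [[0.08, 0.49], [-0.73, 0.62], [0.67, 0.61]] @ diag([0.2953684066857475, 0.27250230151674476]) @ [[-0.46, -0.89],[-0.89, 0.46]]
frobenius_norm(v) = 0.40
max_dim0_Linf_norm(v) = 0.27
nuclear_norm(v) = 0.57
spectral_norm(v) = 0.30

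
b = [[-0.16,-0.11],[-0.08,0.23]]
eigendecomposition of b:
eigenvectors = [[-0.98, 0.26], [-0.19, -0.97]]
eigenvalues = [-0.18, 0.25]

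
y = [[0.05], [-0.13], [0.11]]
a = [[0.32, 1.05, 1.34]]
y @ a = [[0.02, 0.05, 0.07], [-0.04, -0.14, -0.17], [0.04, 0.12, 0.15]]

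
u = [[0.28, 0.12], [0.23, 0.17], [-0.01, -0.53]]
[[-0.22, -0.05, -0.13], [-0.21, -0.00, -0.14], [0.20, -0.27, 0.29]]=u@[[-0.64,-0.39,-0.22],[-0.37,0.51,-0.54]]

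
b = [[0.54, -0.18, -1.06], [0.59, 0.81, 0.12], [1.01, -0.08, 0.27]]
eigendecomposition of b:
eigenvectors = [[0.67+0.00j,(0.67-0j),(0.01+0j)], [(-0.19-0.31j),-0.19+0.31j,(-0.99+0j)], [0.11-0.63j,(0.11+0.63j),0.17+0.00j]]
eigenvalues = [(0.42+1.08j), (0.42-1.08j), (0.79+0j)]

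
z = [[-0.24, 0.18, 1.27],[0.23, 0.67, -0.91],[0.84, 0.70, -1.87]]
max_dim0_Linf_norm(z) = 1.87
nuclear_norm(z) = 3.59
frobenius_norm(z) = 2.78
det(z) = -0.42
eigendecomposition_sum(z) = [[(-0.51+0j), (-0.28-0j), (1.26-0j)], [(0.28-0j), 0.15+0.00j, (-0.68+0j)], [(0.74-0j), 0.40+0.00j, (-1.83+0j)]] + [[0.13+0.10j, (0.23-0.42j), 0.01+0.23j], [(-0.02+0.09j), 0.26+0.03j, (-0.11+0.05j)], [0.05+0.06j, 0.15-0.16j, -0.02+0.10j]] + [[(0.13-0.1j), 0.23+0.42j, (0.01-0.23j)], [-0.02-0.09j, (0.26-0.03j), (-0.11-0.05j)], [(0.05-0.06j), (0.15+0.16j), (-0.02-0.1j)]]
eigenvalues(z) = [(-2.19+0j), (0.37+0.23j), (0.37-0.23j)]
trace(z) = -1.44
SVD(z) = [[-0.44,-0.83,0.34], [0.40,-0.52,-0.75], [0.8,-0.19,0.56]] @ diag([2.685858691568284, 0.6762523121990848, 0.23269271405116096]) @ [[0.32, 0.28, -0.9], [-0.12, -0.93, -0.33], [0.94, -0.22, 0.27]]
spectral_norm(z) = 2.69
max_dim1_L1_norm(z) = 3.41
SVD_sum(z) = [[-0.38, -0.33, 1.06], [0.35, 0.30, -0.98], [0.70, 0.61, -1.95]] + [[0.07, 0.53, 0.19], [0.04, 0.33, 0.12], [0.02, 0.12, 0.04]] + [[0.07, -0.02, 0.02], [-0.16, 0.04, -0.05], [0.12, -0.03, 0.04]]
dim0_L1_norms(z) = [1.31, 1.55, 4.05]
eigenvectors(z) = [[0.54+0.00j, -0.81+0.00j, -0.81-0.00j], [(-0.29+0j), -0.17-0.41j, (-0.17+0.41j)], [-0.79+0.00j, (-0.37-0.09j), -0.37+0.09j]]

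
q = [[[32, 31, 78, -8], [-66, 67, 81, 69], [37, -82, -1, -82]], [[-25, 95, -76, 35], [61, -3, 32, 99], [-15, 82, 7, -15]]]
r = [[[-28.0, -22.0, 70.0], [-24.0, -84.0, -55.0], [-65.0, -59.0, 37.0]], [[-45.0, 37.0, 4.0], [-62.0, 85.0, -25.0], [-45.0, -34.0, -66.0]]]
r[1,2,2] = -66.0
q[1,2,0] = -15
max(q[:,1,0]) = 61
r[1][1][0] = -62.0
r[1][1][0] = -62.0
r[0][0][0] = -28.0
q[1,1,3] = 99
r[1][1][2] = -25.0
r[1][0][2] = 4.0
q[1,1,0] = 61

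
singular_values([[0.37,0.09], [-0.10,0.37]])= [0.39, 0.38]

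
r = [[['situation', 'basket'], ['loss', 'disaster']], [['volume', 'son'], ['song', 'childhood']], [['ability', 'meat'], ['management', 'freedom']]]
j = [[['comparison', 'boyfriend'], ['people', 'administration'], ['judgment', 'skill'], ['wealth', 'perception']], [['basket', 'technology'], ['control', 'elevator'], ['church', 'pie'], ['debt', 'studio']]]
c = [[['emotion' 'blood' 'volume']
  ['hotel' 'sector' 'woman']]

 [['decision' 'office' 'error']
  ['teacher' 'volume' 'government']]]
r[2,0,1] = 'meat'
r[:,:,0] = [['situation', 'loss'], ['volume', 'song'], ['ability', 'management']]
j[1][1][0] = 'control'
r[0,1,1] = 'disaster'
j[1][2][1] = 'pie'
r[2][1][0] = 'management'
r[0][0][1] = 'basket'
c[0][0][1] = 'blood'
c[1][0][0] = 'decision'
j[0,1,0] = 'people'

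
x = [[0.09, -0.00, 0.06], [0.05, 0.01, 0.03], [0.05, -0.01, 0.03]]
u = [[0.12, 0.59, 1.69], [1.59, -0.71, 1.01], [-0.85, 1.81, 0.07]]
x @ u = [[-0.04, 0.16, 0.16], [-0.0, 0.08, 0.10], [-0.04, 0.09, 0.08]]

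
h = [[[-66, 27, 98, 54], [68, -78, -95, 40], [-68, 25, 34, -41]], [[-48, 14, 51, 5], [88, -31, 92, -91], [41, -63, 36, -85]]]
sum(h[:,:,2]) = 216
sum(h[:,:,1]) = -106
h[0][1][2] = -95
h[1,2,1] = -63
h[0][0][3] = 54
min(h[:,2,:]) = -85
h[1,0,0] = -48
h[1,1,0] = 88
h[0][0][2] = 98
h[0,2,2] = 34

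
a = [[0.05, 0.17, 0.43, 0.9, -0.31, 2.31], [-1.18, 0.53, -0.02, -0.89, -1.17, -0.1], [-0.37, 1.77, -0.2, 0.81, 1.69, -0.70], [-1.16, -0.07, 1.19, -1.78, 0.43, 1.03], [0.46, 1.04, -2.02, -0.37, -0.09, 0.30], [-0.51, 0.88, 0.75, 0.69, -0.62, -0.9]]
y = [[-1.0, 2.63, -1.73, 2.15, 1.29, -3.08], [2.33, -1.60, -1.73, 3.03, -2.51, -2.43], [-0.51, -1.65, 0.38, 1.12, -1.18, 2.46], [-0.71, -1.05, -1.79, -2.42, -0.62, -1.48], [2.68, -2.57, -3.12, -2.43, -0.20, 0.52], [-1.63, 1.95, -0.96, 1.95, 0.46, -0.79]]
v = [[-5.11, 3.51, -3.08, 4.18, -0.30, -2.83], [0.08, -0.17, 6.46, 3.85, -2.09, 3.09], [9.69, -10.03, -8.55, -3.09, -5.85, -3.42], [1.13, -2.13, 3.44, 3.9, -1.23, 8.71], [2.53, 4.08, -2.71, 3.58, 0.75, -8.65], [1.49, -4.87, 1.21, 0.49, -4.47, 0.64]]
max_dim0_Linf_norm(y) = 3.12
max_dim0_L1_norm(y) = 13.1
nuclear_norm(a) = 13.06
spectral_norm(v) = 19.28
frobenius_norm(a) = 5.80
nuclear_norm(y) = 23.24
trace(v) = -8.54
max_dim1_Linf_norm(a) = 2.31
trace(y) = -5.63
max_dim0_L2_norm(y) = 5.53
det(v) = -11940.32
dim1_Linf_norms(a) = [2.31, 1.18, 1.77, 1.78, 2.02, 0.9]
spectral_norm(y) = 7.27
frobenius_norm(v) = 27.27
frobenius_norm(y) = 11.22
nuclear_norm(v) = 53.68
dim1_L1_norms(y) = [11.88, 13.63, 7.3, 8.07, 11.52, 7.74]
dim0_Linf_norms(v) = [9.69, 10.03, 8.55, 4.18, 5.85, 8.71]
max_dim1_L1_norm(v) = 40.63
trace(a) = -2.39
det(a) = 30.59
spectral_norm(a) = 3.34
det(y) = -383.44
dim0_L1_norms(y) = [8.86, 11.45, 9.71, 13.1, 6.26, 10.76]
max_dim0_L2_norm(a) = 2.79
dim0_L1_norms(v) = [20.03, 24.79, 25.45, 19.09, 14.69, 27.34]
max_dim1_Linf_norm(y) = 3.12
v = a @ y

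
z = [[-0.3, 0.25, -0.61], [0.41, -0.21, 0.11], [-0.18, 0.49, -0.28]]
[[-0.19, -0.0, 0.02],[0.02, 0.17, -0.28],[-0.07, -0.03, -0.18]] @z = [[0.05, -0.04, 0.11],[0.11, -0.17, 0.08],[0.04, -0.1, 0.09]]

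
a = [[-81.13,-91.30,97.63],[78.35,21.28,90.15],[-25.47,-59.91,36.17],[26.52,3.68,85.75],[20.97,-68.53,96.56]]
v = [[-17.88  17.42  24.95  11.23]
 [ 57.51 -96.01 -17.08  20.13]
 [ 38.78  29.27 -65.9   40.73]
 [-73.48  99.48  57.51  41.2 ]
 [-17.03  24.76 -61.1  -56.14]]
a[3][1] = 3.68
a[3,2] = 85.75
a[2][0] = -25.47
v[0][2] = 24.95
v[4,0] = -17.03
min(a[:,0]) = -81.13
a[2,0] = -25.47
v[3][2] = 57.51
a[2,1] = -59.91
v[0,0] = -17.88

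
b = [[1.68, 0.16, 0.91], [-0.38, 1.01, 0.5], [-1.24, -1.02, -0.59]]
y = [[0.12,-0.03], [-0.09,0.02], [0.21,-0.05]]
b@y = [[0.38,  -0.09], [-0.03,  0.01], [-0.18,  0.05]]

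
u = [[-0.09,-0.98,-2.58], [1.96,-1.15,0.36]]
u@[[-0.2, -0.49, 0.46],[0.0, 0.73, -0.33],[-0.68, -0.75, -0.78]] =[[1.77, 1.26, 2.29],[-0.64, -2.07, 1.0]]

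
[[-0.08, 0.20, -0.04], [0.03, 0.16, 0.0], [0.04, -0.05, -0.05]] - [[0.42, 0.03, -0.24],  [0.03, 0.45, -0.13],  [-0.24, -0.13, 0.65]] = [[-0.5, 0.17, 0.20],[0.0, -0.29, 0.13],[0.28, 0.08, -0.70]]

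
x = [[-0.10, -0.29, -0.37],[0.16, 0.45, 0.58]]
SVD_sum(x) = [[-0.1,-0.29,-0.37], [0.16,0.45,0.58]] + [[0.00, -0.00, 0.00], [0.00, -0.00, 0.00]]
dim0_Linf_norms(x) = [0.16, 0.45, 0.58]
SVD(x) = [[-0.54, 0.84], [0.84, 0.54]] @ diag([0.8919036343376238, 0.0028119486727502907]) @ [[0.21, 0.6, 0.77], [0.7, -0.64, 0.31]]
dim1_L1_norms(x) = [0.76, 1.19]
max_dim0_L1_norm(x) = 0.95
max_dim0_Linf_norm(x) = 0.58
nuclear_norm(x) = 0.89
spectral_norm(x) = 0.89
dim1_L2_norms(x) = [0.48, 0.75]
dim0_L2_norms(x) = [0.19, 0.54, 0.69]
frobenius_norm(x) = 0.89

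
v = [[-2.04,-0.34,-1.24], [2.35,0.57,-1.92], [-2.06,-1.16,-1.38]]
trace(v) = -2.85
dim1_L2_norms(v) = [2.41, 3.09, 2.74]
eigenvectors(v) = [[0.05, 0.7, -0.5], [0.92, -0.07, 0.86], [-0.40, 0.71, 0.14]]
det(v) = 5.62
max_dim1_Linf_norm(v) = 2.35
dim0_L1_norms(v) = [6.45, 2.07, 4.54]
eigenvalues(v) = [1.54, -3.28, -1.11]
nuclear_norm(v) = 7.13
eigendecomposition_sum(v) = [[0.07,0.05,-0.07], [1.3,0.95,-1.18], [-0.57,-0.42,0.52]] + [[-1.59,-0.65,-1.70], [0.16,0.07,0.17], [-1.63,-0.67,-1.75]] + [[-0.52, 0.26, 0.53], [0.89, -0.45, -0.91], [0.14, -0.07, -0.15]]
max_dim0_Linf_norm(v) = 2.35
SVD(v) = [[-0.56, -0.35, -0.75],[0.54, -0.84, -0.01],[-0.63, -0.41, 0.66]] @ diag([3.9387878101414113, 2.6529955502292024, 0.5382984275896462]) @ [[0.94, 0.31, 0.13], [-0.15, 0.05, 0.99], [0.30, -0.95, 0.09]]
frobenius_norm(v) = 4.78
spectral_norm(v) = 3.94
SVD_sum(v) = [[-2.06,-0.68,-0.29], [2.01,0.67,0.28], [-2.33,-0.77,-0.33]] + [[0.14, -0.04, -0.92],[0.34, -0.10, -2.2],[0.17, -0.05, -1.09]] + [[-0.12, 0.39, -0.04],[-0.0, 0.01, -0.00],[0.11, -0.34, 0.03]]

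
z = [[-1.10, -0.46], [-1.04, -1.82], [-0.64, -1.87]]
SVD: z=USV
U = [[-0.31, 0.90], [-0.70, 0.01], [-0.65, -0.45]]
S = [3.01, 0.82]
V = [[0.49,0.87], [-0.87,0.49]]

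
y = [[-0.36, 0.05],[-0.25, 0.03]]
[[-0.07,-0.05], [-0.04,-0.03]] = y @ [[0.17, 0.05], [-0.08, -0.58]]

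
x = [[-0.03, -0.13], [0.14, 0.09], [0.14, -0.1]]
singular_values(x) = [0.2, 0.18]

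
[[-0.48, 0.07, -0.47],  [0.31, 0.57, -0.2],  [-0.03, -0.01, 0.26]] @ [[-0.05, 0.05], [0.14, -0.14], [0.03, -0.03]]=[[0.02, -0.02], [0.06, -0.06], [0.01, -0.01]]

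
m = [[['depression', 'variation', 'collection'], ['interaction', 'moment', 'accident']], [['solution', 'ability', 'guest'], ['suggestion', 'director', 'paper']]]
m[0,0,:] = ['depression', 'variation', 'collection']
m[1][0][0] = 'solution'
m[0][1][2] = 'accident'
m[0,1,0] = 'interaction'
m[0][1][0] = 'interaction'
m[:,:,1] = [['variation', 'moment'], ['ability', 'director']]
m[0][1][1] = 'moment'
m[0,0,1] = 'variation'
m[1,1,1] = 'director'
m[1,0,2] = 'guest'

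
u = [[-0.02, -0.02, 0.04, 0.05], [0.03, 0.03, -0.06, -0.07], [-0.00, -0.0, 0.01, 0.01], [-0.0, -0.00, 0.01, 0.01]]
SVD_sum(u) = [[-0.02, -0.02, 0.04, 0.05], [0.03, 0.03, -0.06, -0.07], [-0.00, -0.0, 0.01, 0.01], [-0.00, -0.0, 0.01, 0.01]] + [[-0.00, -0.00, -0.0, -0.0], [0.0, 0.00, 0.00, 0.0], [0.00, 0.0, 0.0, 0.0], [0.00, 0.0, 0.00, 0.00]] + [[0.0, 0.0, -0.00, 0.00], [0.0, 0.00, -0.00, 0.0], [-0.00, -0.0, 0.0, -0.00], [-0.0, -0.00, 0.0, -0.00]] + [[-0.00, 0.0, -0.0, 0.00],[-0.0, 0.00, -0.00, 0.00],[-0.00, 0.00, -0.00, 0.0],[0.00, -0.00, 0.0, -0.00]]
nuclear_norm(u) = 0.13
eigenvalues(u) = [-0.0, 0.01, 0.02, 0.0]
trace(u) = 0.03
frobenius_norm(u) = 0.12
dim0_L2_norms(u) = [0.04, 0.04, 0.07, 0.09]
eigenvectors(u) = [[-0.71, 0.55, 0.56, 0.71], [0.71, -0.83, -0.82, -0.71], [0.0, 0.0, 0.07, -0.0], [0.00, 0.0, 0.07, 0.00]]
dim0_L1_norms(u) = [0.05, 0.05, 0.12, 0.14]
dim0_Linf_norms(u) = [0.03, 0.03, 0.06, 0.07]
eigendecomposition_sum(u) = [[-0.00, -0.0, -0.0, 0.00], [0.0, 0.0, 0.00, -0.0], [-0.00, -0.0, -0.00, -0.0], [-0.00, -0.00, -0.0, -0.00]] + [[-0.02, -0.02, -0.04, -0.04], [0.03, 0.03, 0.06, 0.06], [0.00, 0.0, 0.00, 0.0], [0.0, 0.0, 0.00, 0.0]] + [[0.00, 0.00, 0.08, 0.08], [0.00, 0.0, -0.12, -0.12], [0.0, 0.0, 0.01, 0.01], [0.0, 0.0, 0.01, 0.01]] + [[0.0, 0.00, -0.00, 0.0],[0.0, 0.00, 0.0, -0.00],[0.00, 0.0, 0.00, -0.0],[0.0, 0.00, -0.00, 0.00]]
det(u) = 0.00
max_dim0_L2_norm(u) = 0.09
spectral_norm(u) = 0.12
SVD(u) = [[-0.56,0.03,0.83,-0.00],[0.81,-0.16,0.56,-0.0],[-0.10,-0.70,-0.04,-0.71],[-0.10,-0.70,-0.04,0.71]] @ diag([0.12460575500355434, 0.00834926335847791, 0.0019223998972596526, 5.827596646912691e-21]) @ [[0.29, 0.29, -0.59, -0.7], [-0.63, -0.63, -0.40, -0.18], [0.12, 0.12, -0.70, 0.69], [0.71, -0.71, 0.0, -0.0]]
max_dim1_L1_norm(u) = 0.19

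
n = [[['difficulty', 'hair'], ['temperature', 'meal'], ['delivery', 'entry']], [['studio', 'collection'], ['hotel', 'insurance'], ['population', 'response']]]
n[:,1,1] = ['meal', 'insurance']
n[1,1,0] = 'hotel'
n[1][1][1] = 'insurance'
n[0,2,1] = 'entry'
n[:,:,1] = [['hair', 'meal', 'entry'], ['collection', 'insurance', 'response']]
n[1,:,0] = ['studio', 'hotel', 'population']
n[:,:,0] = [['difficulty', 'temperature', 'delivery'], ['studio', 'hotel', 'population']]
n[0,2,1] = 'entry'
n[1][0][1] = 'collection'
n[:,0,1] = ['hair', 'collection']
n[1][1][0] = 'hotel'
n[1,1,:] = ['hotel', 'insurance']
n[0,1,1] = 'meal'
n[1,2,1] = 'response'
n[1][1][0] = 'hotel'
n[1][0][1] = 'collection'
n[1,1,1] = 'insurance'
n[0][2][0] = 'delivery'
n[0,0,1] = 'hair'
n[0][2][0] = 'delivery'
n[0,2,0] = 'delivery'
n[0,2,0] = 'delivery'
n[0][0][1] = 'hair'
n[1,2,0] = 'population'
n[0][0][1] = 'hair'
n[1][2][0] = 'population'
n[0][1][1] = 'meal'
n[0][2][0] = 'delivery'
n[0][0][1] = 'hair'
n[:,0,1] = ['hair', 'collection']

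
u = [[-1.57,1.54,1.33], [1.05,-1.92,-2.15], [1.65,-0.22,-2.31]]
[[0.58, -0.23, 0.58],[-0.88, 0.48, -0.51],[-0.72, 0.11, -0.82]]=u @ [[-0.0, -0.14, -0.31],[0.12, -0.18, -0.06],[0.3, -0.13, 0.14]]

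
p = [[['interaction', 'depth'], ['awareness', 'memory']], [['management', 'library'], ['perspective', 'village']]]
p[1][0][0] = 'management'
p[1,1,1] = 'village'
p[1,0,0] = 'management'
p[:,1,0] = ['awareness', 'perspective']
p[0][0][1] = 'depth'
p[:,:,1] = [['depth', 'memory'], ['library', 'village']]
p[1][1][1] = 'village'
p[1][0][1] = 'library'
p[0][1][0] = 'awareness'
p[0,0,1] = 'depth'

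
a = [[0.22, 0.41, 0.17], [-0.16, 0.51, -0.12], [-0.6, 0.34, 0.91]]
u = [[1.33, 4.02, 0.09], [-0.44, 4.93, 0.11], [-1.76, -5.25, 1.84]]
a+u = [[1.55, 4.43, 0.26], [-0.60, 5.44, -0.01], [-2.36, -4.91, 2.75]]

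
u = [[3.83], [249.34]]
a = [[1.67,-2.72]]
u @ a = [[6.4, -10.42], [416.40, -678.20]]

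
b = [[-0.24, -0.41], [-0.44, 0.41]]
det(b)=-0.279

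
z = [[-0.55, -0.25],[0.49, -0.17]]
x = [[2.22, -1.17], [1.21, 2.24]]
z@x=[[-1.52,0.08], [0.88,-0.95]]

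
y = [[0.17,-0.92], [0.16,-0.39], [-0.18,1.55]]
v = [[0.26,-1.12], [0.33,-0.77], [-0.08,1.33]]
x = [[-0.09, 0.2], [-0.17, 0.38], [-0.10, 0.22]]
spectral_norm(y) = 1.86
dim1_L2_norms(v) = [1.15, 0.84, 1.33]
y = x + v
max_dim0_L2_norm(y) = 1.84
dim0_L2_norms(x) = [0.22, 0.48]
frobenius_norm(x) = 0.53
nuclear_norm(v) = 2.18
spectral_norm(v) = 1.93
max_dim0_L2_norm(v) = 1.9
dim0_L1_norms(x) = [0.36, 0.8]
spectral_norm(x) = 0.53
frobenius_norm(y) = 1.87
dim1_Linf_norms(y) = [0.92, 0.39, 1.55]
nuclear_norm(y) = 1.98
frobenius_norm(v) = 1.95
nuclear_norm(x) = 0.53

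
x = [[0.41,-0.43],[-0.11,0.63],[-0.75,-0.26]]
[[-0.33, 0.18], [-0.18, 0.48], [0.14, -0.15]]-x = [[-0.74, 0.61],  [-0.07, -0.15],  [0.89, 0.11]]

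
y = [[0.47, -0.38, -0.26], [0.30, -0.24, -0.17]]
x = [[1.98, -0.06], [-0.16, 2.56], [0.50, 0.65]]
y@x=[[0.86, -1.17], [0.55, -0.74]]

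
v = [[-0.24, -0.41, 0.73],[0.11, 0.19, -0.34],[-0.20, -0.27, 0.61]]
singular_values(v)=[1.19, 0.05, 0.0]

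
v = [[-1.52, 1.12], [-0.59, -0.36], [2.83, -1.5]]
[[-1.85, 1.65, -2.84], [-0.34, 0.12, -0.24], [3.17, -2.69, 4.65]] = v @ [[0.87, -0.6, 1.07], [-0.47, 0.66, -1.08]]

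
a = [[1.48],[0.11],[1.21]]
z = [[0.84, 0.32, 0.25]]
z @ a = [[1.58]]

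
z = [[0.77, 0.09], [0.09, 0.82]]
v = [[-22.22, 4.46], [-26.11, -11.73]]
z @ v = [[-19.46, 2.38], [-23.41, -9.22]]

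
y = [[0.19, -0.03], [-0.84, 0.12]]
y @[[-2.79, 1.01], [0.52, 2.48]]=[[-0.55, 0.12],[2.41, -0.55]]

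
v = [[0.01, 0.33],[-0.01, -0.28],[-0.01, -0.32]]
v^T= [[0.01, -0.01, -0.01], [0.33, -0.28, -0.32]]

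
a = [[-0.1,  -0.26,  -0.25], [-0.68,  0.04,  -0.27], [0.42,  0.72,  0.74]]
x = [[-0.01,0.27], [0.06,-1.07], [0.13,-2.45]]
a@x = [[-0.05, 0.86], [-0.03, 0.44], [0.14, -2.47]]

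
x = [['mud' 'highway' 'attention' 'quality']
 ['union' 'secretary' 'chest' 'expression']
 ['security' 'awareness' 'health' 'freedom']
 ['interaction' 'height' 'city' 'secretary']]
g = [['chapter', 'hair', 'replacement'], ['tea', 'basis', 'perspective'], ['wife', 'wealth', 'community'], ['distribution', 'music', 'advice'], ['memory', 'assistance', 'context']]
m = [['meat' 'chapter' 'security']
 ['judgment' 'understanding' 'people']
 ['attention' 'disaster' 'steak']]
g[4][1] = 'assistance'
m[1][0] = 'judgment'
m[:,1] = ['chapter', 'understanding', 'disaster']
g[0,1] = 'hair'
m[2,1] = 'disaster'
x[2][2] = 'health'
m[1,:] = ['judgment', 'understanding', 'people']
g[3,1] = 'music'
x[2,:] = ['security', 'awareness', 'health', 'freedom']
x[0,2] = 'attention'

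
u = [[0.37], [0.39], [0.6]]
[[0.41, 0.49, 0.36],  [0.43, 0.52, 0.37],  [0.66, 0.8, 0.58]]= u @ [[1.1, 1.33, 0.96]]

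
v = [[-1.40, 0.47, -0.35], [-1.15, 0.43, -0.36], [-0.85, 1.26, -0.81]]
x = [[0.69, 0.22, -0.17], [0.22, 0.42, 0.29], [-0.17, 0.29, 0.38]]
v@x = [[-0.8, -0.21, 0.24],[-0.64, -0.18, 0.18],[-0.17, 0.11, 0.20]]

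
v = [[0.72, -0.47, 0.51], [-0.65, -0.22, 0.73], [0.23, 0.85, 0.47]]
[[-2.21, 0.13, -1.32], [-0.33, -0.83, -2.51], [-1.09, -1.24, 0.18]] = v@[[-1.64,  0.35,  0.73],[0.19,  -0.94,  1.33],[-1.85,  -1.11,  -2.39]]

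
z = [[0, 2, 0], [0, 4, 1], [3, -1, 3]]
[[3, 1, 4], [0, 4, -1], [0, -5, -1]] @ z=[[12, 6, 13], [-3, 17, 1], [-3, -19, -8]]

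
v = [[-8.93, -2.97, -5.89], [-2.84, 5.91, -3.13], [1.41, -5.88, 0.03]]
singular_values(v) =[11.52, 8.85, 1.24]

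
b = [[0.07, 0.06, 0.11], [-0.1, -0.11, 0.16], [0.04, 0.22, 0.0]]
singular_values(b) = [0.28, 0.18, 0.08]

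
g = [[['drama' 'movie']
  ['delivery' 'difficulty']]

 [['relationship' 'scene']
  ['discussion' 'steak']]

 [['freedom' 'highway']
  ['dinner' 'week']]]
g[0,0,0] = 'drama'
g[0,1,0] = 'delivery'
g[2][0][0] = 'freedom'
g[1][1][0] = 'discussion'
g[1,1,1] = 'steak'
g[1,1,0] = 'discussion'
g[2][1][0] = 'dinner'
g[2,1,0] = 'dinner'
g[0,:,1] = ['movie', 'difficulty']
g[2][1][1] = 'week'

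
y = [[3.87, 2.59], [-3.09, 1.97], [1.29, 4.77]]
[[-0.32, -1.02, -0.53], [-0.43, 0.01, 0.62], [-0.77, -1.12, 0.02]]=y @ [[0.03, -0.13, -0.17], [-0.17, -0.20, 0.05]]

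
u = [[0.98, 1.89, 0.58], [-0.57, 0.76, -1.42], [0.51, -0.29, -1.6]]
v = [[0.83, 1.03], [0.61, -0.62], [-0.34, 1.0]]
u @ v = [[1.77,0.42],[0.47,-2.48],[0.79,-0.89]]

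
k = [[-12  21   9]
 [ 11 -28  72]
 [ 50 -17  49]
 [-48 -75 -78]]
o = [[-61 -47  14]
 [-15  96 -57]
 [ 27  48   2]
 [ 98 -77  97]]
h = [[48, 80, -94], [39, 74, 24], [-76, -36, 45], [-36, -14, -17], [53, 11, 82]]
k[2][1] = -17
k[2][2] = 49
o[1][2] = -57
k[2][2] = 49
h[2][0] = -76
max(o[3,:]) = 98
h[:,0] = [48, 39, -76, -36, 53]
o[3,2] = 97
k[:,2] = [9, 72, 49, -78]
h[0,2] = -94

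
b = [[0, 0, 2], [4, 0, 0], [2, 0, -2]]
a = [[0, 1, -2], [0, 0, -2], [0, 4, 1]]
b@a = [[0, 8, 2], [0, 4, -8], [0, -6, -6]]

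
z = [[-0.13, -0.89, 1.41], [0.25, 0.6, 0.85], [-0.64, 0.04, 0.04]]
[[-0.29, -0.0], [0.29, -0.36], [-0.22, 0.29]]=z@ [[0.36,  -0.47], [0.3,  -0.18], [0.02,  -0.16]]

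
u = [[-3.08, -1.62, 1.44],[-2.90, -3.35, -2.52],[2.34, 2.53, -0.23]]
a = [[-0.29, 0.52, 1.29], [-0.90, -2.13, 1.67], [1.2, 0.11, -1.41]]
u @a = [[4.08, 2.01, -8.71], [0.83, 5.35, -5.78], [-3.23, -4.2, 7.57]]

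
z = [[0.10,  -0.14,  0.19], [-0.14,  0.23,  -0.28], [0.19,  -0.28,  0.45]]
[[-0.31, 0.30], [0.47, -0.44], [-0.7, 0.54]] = z@[[-0.37, 2.34], [0.46, -0.87], [-1.12, -0.32]]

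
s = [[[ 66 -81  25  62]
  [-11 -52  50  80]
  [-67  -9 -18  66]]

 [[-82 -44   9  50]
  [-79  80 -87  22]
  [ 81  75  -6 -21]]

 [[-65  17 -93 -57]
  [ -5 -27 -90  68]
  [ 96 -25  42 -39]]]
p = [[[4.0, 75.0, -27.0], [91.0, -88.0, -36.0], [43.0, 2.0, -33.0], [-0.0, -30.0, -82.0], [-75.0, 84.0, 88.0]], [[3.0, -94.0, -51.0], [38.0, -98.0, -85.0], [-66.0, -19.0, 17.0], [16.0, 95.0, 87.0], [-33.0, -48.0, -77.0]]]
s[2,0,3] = -57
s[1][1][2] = -87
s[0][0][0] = 66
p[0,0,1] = 75.0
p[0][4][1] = 84.0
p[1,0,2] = -51.0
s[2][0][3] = -57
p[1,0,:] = [3.0, -94.0, -51.0]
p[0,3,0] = -0.0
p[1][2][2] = 17.0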